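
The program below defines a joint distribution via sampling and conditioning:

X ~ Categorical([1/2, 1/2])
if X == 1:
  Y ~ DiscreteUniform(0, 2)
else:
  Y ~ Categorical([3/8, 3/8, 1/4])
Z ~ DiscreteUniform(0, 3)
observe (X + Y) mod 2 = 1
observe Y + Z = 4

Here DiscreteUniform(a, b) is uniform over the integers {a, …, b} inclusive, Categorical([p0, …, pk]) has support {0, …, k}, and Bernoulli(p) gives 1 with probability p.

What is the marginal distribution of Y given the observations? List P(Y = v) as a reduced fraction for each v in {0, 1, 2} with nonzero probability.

P(Y=1) = 9/17, P(Y=2) = 8/17

Enumerate traces; 2 have nonzero weight after conditioning:
  (X=0, Y=1, Z=3) weight 3/64
  (X=1, Y=2, Z=2) weight 1/24
Group by Y:
  weight(Y=1) = 3/64
  weight(Y=2) = 1/24
Total weight = 3/64 + 1/24 = 17/192
P(Y=1 | obs) = 3/64 / 17/192 = 9/17
P(Y=2 | obs) = 1/24 / 17/192 = 8/17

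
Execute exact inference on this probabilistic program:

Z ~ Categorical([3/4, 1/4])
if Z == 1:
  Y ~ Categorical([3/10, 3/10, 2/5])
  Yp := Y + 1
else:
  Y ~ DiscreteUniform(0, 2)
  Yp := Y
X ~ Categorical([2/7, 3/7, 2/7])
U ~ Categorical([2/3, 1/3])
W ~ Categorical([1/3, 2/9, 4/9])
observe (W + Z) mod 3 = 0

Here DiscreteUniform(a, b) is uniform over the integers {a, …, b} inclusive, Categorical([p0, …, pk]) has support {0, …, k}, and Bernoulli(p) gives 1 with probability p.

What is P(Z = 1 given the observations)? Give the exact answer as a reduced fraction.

Enumerate traces; 36 have nonzero weight after conditioning:
  (Z=0, Y=0, X=0, U=0, W=0) weight 1/63
  (Z=0, Y=0, X=0, U=1, W=0) weight 1/126
  (Z=0, Y=0, X=1, U=0, W=0) weight 1/42
  (Z=0, Y=0, X=1, U=1, W=0) weight 1/84
  (Z=0, Y=0, X=2, U=0, W=0) weight 1/63
  (Z=0, Y=0, X=2, U=1, W=0) weight 1/126
  (Z=0, Y=1, X=0, U=0, W=0) weight 1/63
  (Z=0, Y=1, X=0, U=1, W=0) weight 1/126
  (Z=1, Y=0, X=0, U=0, W=2) weight 2/315
  … 27 more
Group by Z:
  weight(Z=0) = 1/4
  weight(Z=1) = 1/9
Total weight = 1/4 + 1/9 = 13/36
P(Z=0 | obs) = 1/4 / 13/36 = 9/13
P(Z=1 | obs) = 1/9 / 13/36 = 4/13

P(Z = 1 | obs) = 4/13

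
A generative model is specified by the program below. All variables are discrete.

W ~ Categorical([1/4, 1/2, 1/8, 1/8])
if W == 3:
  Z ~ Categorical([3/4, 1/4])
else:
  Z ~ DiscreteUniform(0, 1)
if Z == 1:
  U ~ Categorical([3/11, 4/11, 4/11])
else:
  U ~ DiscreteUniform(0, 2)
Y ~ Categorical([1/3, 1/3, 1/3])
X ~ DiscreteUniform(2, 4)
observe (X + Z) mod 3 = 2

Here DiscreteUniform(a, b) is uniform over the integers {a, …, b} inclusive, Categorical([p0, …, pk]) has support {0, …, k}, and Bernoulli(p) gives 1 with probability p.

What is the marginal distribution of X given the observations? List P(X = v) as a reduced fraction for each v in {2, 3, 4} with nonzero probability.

Enumerate traces; 72 have nonzero weight after conditioning:
  (W=0, Z=0, U=0, Y=0, X=2) weight 1/216
  (W=0, Z=0, U=0, Y=1, X=2) weight 1/216
  (W=0, Z=0, U=0, Y=2, X=2) weight 1/216
  (W=0, Z=0, U=1, Y=0, X=2) weight 1/216
  (W=0, Z=0, U=1, Y=1, X=2) weight 1/216
  (W=0, Z=0, U=1, Y=2, X=2) weight 1/216
  (W=0, Z=0, U=2, Y=0, X=2) weight 1/216
  (W=0, Z=0, U=2, Y=1, X=2) weight 1/216
  (W=0, Z=1, U=0, Y=0, X=4) weight 1/264
  … 63 more
Group by X:
  weight(X=2) = 17/96
  weight(X=4) = 5/32
Total weight = 17/96 + 5/32 = 1/3
P(X=2 | obs) = 17/96 / 1/3 = 17/32
P(X=4 | obs) = 5/32 / 1/3 = 15/32

P(X=2) = 17/32, P(X=4) = 15/32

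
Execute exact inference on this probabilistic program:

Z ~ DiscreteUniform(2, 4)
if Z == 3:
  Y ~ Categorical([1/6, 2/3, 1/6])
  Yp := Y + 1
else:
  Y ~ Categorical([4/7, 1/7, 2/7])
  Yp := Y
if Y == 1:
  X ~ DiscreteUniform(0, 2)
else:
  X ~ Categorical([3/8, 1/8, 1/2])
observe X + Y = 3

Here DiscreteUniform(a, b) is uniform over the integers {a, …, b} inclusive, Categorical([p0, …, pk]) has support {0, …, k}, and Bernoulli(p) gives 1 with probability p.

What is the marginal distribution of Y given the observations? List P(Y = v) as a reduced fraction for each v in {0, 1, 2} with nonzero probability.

Enumerate traces; 6 have nonzero weight after conditioning:
  (Z=2, Y=1, X=2) weight 1/63
  (Z=2, Y=2, X=1) weight 1/84
  (Z=3, Y=1, X=2) weight 2/27
  (Z=3, Y=2, X=1) weight 1/144
  (Z=4, Y=1, X=2) weight 1/63
  (Z=4, Y=2, X=1) weight 1/84
Group by Y:
  weight(Y=1) = 20/189
  weight(Y=2) = 31/1008
Total weight = 20/189 + 31/1008 = 59/432
P(Y=1 | obs) = 20/189 / 59/432 = 320/413
P(Y=2 | obs) = 31/1008 / 59/432 = 93/413

P(Y=1) = 320/413, P(Y=2) = 93/413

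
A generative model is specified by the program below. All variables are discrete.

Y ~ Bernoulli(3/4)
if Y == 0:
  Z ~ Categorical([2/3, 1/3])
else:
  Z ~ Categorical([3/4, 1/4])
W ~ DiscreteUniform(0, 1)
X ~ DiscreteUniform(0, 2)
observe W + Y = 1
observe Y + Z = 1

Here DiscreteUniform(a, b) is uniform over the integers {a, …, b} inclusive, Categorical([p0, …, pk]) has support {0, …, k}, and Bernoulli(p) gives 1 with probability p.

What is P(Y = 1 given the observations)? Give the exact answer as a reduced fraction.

P(Y = 1 | obs) = 27/31

Enumerate traces; 6 have nonzero weight after conditioning:
  (Y=0, Z=1, W=1, X=0) weight 1/72
  (Y=0, Z=1, W=1, X=1) weight 1/72
  (Y=0, Z=1, W=1, X=2) weight 1/72
  (Y=1, Z=0, W=0, X=0) weight 3/32
  (Y=1, Z=0, W=0, X=1) weight 3/32
  (Y=1, Z=0, W=0, X=2) weight 3/32
Group by Y:
  weight(Y=0) = 1/24
  weight(Y=1) = 9/32
Total weight = 1/24 + 9/32 = 31/96
P(Y=0 | obs) = 1/24 / 31/96 = 4/31
P(Y=1 | obs) = 9/32 / 31/96 = 27/31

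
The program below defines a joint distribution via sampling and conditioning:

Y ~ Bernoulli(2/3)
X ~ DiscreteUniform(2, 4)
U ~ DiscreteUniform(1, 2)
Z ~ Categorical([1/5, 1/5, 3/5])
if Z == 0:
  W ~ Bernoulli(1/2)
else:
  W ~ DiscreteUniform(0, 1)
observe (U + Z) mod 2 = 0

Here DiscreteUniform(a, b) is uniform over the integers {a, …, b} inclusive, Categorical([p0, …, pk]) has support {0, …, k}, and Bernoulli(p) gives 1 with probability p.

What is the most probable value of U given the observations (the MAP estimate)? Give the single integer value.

Enumerate traces; 36 have nonzero weight after conditioning:
  (Y=0, X=2, U=1, Z=1, W=0) weight 1/180
  (Y=0, X=2, U=1, Z=1, W=1) weight 1/180
  (Y=0, X=2, U=2, Z=0, W=0) weight 1/180
  (Y=0, X=2, U=2, Z=0, W=1) weight 1/180
  (Y=0, X=2, U=2, Z=2, W=0) weight 1/60
  (Y=0, X=2, U=2, Z=2, W=1) weight 1/60
  (Y=0, X=3, U=1, Z=1, W=0) weight 1/180
  (Y=0, X=3, U=1, Z=1, W=1) weight 1/180
  … 28 more
Group by U:
  weight(U=1) = 1/10
  weight(U=2) = 2/5
Total weight = 1/10 + 2/5 = 1/2
P(U=1 | obs) = 1/10 / 1/2 = 1/5
P(U=2 | obs) = 2/5 / 1/2 = 4/5
argmax = 2

argmax_v P(U = v | obs) = 2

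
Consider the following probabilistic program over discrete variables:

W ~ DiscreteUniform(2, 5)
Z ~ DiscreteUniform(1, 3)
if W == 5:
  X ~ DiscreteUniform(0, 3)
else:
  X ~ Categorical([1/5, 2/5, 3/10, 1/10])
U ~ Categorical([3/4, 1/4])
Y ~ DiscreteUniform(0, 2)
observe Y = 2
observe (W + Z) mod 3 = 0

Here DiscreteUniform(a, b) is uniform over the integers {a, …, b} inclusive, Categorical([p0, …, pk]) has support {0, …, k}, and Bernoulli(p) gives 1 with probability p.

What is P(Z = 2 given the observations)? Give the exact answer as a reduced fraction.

Enumerate traces; 32 have nonzero weight after conditioning:
  (W=2, Z=1, X=0, U=0, Y=2) weight 1/240
  (W=2, Z=1, X=0, U=1, Y=2) weight 1/720
  (W=2, Z=1, X=1, U=0, Y=2) weight 1/120
  (W=2, Z=1, X=1, U=1, Y=2) weight 1/360
  (W=2, Z=1, X=2, U=0, Y=2) weight 1/160
  (W=2, Z=1, X=2, U=1, Y=2) weight 1/480
  (W=2, Z=1, X=3, U=0, Y=2) weight 1/480
  (W=2, Z=1, X=3, U=1, Y=2) weight 1/1440
  (W=3, Z=3, X=0, U=0, Y=2) weight 1/240
  (W=4, Z=2, X=0, U=0, Y=2) weight 1/240
  … 22 more
Group by Z:
  weight(Z=1) = 1/18
  weight(Z=2) = 1/36
  weight(Z=3) = 1/36
Total weight = 1/18 + 1/36 + 1/36 = 1/9
P(Z=1 | obs) = 1/18 / 1/9 = 1/2
P(Z=2 | obs) = 1/36 / 1/9 = 1/4
P(Z=3 | obs) = 1/36 / 1/9 = 1/4

P(Z = 2 | obs) = 1/4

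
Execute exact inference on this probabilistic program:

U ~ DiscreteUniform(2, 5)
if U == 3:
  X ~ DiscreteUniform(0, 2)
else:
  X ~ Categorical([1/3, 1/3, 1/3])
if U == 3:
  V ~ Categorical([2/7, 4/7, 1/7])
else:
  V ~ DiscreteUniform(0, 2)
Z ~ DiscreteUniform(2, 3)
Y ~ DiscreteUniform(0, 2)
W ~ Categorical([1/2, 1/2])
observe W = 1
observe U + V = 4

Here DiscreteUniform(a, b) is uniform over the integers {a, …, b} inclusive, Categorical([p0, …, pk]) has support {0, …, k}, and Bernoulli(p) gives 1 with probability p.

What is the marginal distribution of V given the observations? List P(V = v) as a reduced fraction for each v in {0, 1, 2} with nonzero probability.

Enumerate traces; 54 have nonzero weight after conditioning:
  (U=2, X=0, V=2, Z=2, Y=0, W=1) weight 1/432
  (U=2, X=0, V=2, Z=2, Y=1, W=1) weight 1/432
  (U=2, X=0, V=2, Z=2, Y=2, W=1) weight 1/432
  (U=2, X=0, V=2, Z=3, Y=0, W=1) weight 1/432
  (U=2, X=0, V=2, Z=3, Y=1, W=1) weight 1/432
  (U=2, X=0, V=2, Z=3, Y=2, W=1) weight 1/432
  (U=2, X=1, V=2, Z=2, Y=0, W=1) weight 1/432
  (U=2, X=1, V=2, Z=2, Y=1, W=1) weight 1/432
  (U=3, X=0, V=1, Z=2, Y=0, W=1) weight 1/252
  (U=4, X=0, V=0, Z=2, Y=0, W=1) weight 1/432
  … 44 more
Group by V:
  weight(V=0) = 1/24
  weight(V=1) = 1/14
  weight(V=2) = 1/24
Total weight = 1/24 + 1/14 + 1/24 = 13/84
P(V=0 | obs) = 1/24 / 13/84 = 7/26
P(V=1 | obs) = 1/14 / 13/84 = 6/13
P(V=2 | obs) = 1/24 / 13/84 = 7/26

P(V=0) = 7/26, P(V=1) = 6/13, P(V=2) = 7/26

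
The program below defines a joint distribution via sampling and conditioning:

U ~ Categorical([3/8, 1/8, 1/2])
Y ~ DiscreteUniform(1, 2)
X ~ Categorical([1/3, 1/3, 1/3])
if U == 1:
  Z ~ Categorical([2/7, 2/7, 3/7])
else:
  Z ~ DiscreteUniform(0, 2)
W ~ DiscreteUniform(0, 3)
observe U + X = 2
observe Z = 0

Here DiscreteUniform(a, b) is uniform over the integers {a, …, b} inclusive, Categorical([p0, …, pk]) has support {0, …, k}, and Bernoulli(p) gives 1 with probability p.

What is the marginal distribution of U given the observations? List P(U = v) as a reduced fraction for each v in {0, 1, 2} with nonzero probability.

Enumerate traces; 24 have nonzero weight after conditioning:
  (U=0, Y=1, X=2, Z=0, W=0) weight 1/192
  (U=0, Y=1, X=2, Z=0, W=1) weight 1/192
  (U=0, Y=1, X=2, Z=0, W=2) weight 1/192
  (U=0, Y=1, X=2, Z=0, W=3) weight 1/192
  (U=0, Y=2, X=2, Z=0, W=0) weight 1/192
  (U=0, Y=2, X=2, Z=0, W=1) weight 1/192
  (U=0, Y=2, X=2, Z=0, W=2) weight 1/192
  (U=0, Y=2, X=2, Z=0, W=3) weight 1/192
  (U=1, Y=1, X=1, Z=0, W=0) weight 1/672
  (U=2, Y=1, X=0, Z=0, W=0) weight 1/144
  … 14 more
Group by U:
  weight(U=0) = 1/24
  weight(U=1) = 1/84
  weight(U=2) = 1/18
Total weight = 1/24 + 1/84 + 1/18 = 55/504
P(U=0 | obs) = 1/24 / 55/504 = 21/55
P(U=1 | obs) = 1/84 / 55/504 = 6/55
P(U=2 | obs) = 1/18 / 55/504 = 28/55

P(U=0) = 21/55, P(U=1) = 6/55, P(U=2) = 28/55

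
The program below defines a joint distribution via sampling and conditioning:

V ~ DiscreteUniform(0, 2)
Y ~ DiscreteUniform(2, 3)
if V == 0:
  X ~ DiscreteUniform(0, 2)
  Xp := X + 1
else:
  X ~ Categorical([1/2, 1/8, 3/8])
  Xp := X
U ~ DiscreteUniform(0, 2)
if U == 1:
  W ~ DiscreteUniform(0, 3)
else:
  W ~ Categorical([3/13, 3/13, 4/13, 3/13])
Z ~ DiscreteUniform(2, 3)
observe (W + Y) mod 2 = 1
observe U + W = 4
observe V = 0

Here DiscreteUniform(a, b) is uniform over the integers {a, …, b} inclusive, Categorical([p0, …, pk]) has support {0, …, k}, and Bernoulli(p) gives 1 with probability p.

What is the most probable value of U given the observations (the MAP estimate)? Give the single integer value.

argmax_v P(U = v | obs) = 2

Enumerate traces; 12 have nonzero weight after conditioning:
  (V=0, Y=2, X=0, U=1, W=3, Z=2) weight 1/432
  (V=0, Y=2, X=0, U=1, W=3, Z=3) weight 1/432
  (V=0, Y=2, X=1, U=1, W=3, Z=2) weight 1/432
  (V=0, Y=2, X=1, U=1, W=3, Z=3) weight 1/432
  (V=0, Y=2, X=2, U=1, W=3, Z=2) weight 1/432
  (V=0, Y=2, X=2, U=1, W=3, Z=3) weight 1/432
  (V=0, Y=3, X=0, U=2, W=2, Z=2) weight 1/351
  (V=0, Y=3, X=0, U=2, W=2, Z=3) weight 1/351
  … 4 more
Group by U:
  weight(U=1) = 1/72
  weight(U=2) = 2/117
Total weight = 1/72 + 2/117 = 29/936
P(U=1 | obs) = 1/72 / 29/936 = 13/29
P(U=2 | obs) = 2/117 / 29/936 = 16/29
argmax = 2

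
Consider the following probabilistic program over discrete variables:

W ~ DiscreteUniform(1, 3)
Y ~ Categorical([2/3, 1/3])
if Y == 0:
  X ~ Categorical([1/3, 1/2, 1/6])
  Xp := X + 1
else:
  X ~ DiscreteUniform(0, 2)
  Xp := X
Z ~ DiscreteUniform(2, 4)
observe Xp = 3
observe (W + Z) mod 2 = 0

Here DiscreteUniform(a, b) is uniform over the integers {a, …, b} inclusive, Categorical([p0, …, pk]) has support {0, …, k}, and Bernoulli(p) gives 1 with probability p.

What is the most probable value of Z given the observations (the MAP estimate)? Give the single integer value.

Enumerate traces; 4 have nonzero weight after conditioning:
  (W=1, Y=0, X=2, Z=3) weight 1/81
  (W=2, Y=0, X=2, Z=2) weight 1/81
  (W=2, Y=0, X=2, Z=4) weight 1/81
  (W=3, Y=0, X=2, Z=3) weight 1/81
Group by Z:
  weight(Z=2) = 1/81
  weight(Z=3) = 2/81
  weight(Z=4) = 1/81
Total weight = 1/81 + 2/81 + 1/81 = 4/81
P(Z=2 | obs) = 1/81 / 4/81 = 1/4
P(Z=3 | obs) = 2/81 / 4/81 = 1/2
P(Z=4 | obs) = 1/81 / 4/81 = 1/4
argmax = 3

argmax_v P(Z = v | obs) = 3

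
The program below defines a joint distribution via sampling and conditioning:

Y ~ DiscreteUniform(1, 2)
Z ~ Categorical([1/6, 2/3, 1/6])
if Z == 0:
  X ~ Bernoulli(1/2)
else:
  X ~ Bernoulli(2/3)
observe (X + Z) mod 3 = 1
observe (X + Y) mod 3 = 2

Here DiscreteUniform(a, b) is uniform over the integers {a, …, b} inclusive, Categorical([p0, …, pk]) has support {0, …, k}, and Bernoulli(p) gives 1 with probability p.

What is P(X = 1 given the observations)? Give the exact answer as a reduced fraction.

Enumerate traces; 2 have nonzero weight after conditioning:
  (Y=1, Z=0, X=1) weight 1/24
  (Y=2, Z=1, X=0) weight 1/9
Group by X:
  weight(X=0) = 1/9
  weight(X=1) = 1/24
Total weight = 1/9 + 1/24 = 11/72
P(X=0 | obs) = 1/9 / 11/72 = 8/11
P(X=1 | obs) = 1/24 / 11/72 = 3/11

P(X = 1 | obs) = 3/11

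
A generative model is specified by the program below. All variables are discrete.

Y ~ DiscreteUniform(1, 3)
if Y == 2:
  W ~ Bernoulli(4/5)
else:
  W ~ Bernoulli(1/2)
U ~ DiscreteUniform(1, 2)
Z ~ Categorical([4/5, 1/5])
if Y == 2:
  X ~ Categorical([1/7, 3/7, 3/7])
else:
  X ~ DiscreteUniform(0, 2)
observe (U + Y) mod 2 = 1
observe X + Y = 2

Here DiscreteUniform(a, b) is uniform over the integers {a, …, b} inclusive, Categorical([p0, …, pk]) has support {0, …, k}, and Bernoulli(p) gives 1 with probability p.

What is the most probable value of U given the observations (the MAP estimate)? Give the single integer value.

Enumerate traces; 8 have nonzero weight after conditioning:
  (Y=1, W=0, U=2, Z=0, X=1) weight 1/45
  (Y=1, W=0, U=2, Z=1, X=1) weight 1/180
  (Y=1, W=1, U=2, Z=0, X=1) weight 1/45
  (Y=1, W=1, U=2, Z=1, X=1) weight 1/180
  (Y=2, W=0, U=1, Z=0, X=0) weight 2/525
  (Y=2, W=0, U=1, Z=1, X=0) weight 1/1050
  (Y=2, W=1, U=1, Z=0, X=0) weight 8/525
  (Y=2, W=1, U=1, Z=1, X=0) weight 2/525
Group by U:
  weight(U=1) = 1/42
  weight(U=2) = 1/18
Total weight = 1/42 + 1/18 = 5/63
P(U=1 | obs) = 1/42 / 5/63 = 3/10
P(U=2 | obs) = 1/18 / 5/63 = 7/10
argmax = 2

argmax_v P(U = v | obs) = 2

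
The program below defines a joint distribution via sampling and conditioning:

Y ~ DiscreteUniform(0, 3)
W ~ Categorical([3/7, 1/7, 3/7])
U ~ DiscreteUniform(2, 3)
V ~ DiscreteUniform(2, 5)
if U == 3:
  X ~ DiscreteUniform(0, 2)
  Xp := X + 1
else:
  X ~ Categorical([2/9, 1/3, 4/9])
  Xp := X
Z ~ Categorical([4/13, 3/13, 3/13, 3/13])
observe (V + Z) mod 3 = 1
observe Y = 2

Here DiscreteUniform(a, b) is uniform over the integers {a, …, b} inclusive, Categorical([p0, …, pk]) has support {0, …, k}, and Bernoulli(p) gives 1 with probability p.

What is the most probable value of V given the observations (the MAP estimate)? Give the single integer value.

Enumerate traces; 90 have nonzero weight after conditioning:
  (Y=2, W=0, U=2, V=2, X=0, Z=2) weight 1/1456
  (Y=2, W=0, U=2, V=2, X=1, Z=2) weight 3/2912
  (Y=2, W=0, U=2, V=2, X=2, Z=2) weight 1/728
  (Y=2, W=0, U=2, V=3, X=0, Z=1) weight 1/1456
  (Y=2, W=0, U=2, V=3, X=1, Z=1) weight 3/2912
  (Y=2, W=0, U=2, V=3, X=2, Z=1) weight 1/728
  (Y=2, W=0, U=2, V=4, X=0, Z=0) weight 1/1092
  (Y=2, W=0, U=2, V=4, X=0, Z=3) weight 1/1456
  (Y=2, W=0, U=2, V=5, X=0, Z=2) weight 1/1456
  … 81 more
Group by V:
  weight(V=2) = 3/208
  weight(V=3) = 3/208
  weight(V=4) = 7/208
  weight(V=5) = 3/208
Total weight = 3/208 + 3/208 + 7/208 + 3/208 = 1/13
P(V=2 | obs) = 3/208 / 1/13 = 3/16
P(V=3 | obs) = 3/208 / 1/13 = 3/16
P(V=4 | obs) = 7/208 / 1/13 = 7/16
P(V=5 | obs) = 3/208 / 1/13 = 3/16
argmax = 4

argmax_v P(V = v | obs) = 4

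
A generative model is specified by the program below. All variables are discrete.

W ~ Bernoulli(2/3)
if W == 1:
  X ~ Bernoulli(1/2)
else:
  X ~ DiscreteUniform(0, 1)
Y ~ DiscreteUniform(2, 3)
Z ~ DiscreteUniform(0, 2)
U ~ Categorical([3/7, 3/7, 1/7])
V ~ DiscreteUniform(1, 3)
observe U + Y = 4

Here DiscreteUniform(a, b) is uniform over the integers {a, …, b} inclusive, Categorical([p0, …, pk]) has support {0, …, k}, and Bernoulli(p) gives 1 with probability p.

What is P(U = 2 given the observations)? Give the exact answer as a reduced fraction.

Enumerate traces; 72 have nonzero weight after conditioning:
  (W=0, X=0, Y=2, Z=0, U=2, V=1) weight 1/756
  (W=0, X=0, Y=2, Z=0, U=2, V=2) weight 1/756
  (W=0, X=0, Y=2, Z=0, U=2, V=3) weight 1/756
  (W=0, X=0, Y=2, Z=1, U=2, V=1) weight 1/756
  (W=0, X=0, Y=2, Z=1, U=2, V=2) weight 1/756
  (W=0, X=0, Y=2, Z=1, U=2, V=3) weight 1/756
  (W=0, X=0, Y=2, Z=2, U=2, V=1) weight 1/756
  (W=0, X=0, Y=2, Z=2, U=2, V=2) weight 1/756
  (W=0, X=0, Y=3, Z=0, U=1, V=1) weight 1/252
  … 63 more
Group by U:
  weight(U=1) = 3/14
  weight(U=2) = 1/14
Total weight = 3/14 + 1/14 = 2/7
P(U=1 | obs) = 3/14 / 2/7 = 3/4
P(U=2 | obs) = 1/14 / 2/7 = 1/4

P(U = 2 | obs) = 1/4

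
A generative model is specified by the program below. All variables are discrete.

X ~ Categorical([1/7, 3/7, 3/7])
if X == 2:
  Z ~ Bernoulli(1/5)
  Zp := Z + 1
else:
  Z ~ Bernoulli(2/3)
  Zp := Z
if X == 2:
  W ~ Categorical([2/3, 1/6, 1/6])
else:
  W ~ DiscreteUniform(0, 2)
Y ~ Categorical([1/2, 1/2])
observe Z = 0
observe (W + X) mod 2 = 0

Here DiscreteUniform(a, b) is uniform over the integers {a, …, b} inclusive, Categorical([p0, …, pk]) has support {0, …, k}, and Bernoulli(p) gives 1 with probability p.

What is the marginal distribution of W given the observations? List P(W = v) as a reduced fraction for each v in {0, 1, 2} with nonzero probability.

P(W=0) = 77/115, P(W=1) = 3/23, P(W=2) = 1/5

Enumerate traces; 10 have nonzero weight after conditioning:
  (X=0, Z=0, W=0, Y=0) weight 1/126
  (X=0, Z=0, W=0, Y=1) weight 1/126
  (X=0, Z=0, W=2, Y=0) weight 1/126
  (X=0, Z=0, W=2, Y=1) weight 1/126
  (X=1, Z=0, W=1, Y=0) weight 1/42
  (X=1, Z=0, W=1, Y=1) weight 1/42
  (X=2, Z=0, W=0, Y=0) weight 4/35
  (X=2, Z=0, W=0, Y=1) weight 4/35
  … 2 more
Group by W:
  weight(W=0) = 11/45
  weight(W=1) = 1/21
  weight(W=2) = 23/315
Total weight = 11/45 + 1/21 + 23/315 = 23/63
P(W=0 | obs) = 11/45 / 23/63 = 77/115
P(W=1 | obs) = 1/21 / 23/63 = 3/23
P(W=2 | obs) = 23/315 / 23/63 = 1/5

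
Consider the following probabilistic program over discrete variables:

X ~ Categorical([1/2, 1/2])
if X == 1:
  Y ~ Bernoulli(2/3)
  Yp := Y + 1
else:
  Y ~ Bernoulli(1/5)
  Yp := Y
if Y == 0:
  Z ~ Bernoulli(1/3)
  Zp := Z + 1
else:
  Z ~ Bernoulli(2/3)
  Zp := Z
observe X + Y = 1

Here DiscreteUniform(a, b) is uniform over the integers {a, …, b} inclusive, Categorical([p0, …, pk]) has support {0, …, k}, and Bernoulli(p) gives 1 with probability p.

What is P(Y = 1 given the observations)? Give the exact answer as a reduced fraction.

Enumerate traces; 4 have nonzero weight after conditioning:
  (X=0, Y=1, Z=0) weight 1/30
  (X=0, Y=1, Z=1) weight 1/15
  (X=1, Y=0, Z=0) weight 1/9
  (X=1, Y=0, Z=1) weight 1/18
Group by Y:
  weight(Y=0) = 1/6
  weight(Y=1) = 1/10
Total weight = 1/6 + 1/10 = 4/15
P(Y=0 | obs) = 1/6 / 4/15 = 5/8
P(Y=1 | obs) = 1/10 / 4/15 = 3/8

P(Y = 1 | obs) = 3/8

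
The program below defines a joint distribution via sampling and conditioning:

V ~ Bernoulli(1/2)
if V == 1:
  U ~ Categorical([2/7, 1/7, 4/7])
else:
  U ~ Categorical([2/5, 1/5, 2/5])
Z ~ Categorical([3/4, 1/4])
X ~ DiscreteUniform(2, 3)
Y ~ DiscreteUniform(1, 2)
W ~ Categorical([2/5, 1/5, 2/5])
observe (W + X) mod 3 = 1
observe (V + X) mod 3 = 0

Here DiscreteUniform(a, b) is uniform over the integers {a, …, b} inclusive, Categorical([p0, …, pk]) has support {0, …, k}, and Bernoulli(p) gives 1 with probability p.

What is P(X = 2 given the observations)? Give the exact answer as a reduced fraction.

Enumerate traces; 24 have nonzero weight after conditioning:
  (V=0, U=0, Z=0, X=3, Y=1, W=1) weight 3/400
  (V=0, U=0, Z=0, X=3, Y=2, W=1) weight 3/400
  (V=0, U=0, Z=1, X=3, Y=1, W=1) weight 1/400
  (V=0, U=0, Z=1, X=3, Y=2, W=1) weight 1/400
  (V=0, U=1, Z=0, X=3, Y=1, W=1) weight 3/800
  (V=0, U=1, Z=0, X=3, Y=2, W=1) weight 3/800
  (V=0, U=1, Z=1, X=3, Y=1, W=1) weight 1/800
  (V=0, U=1, Z=1, X=3, Y=2, W=1) weight 1/800
  (V=1, U=0, Z=0, X=2, Y=1, W=2) weight 3/280
  … 15 more
Group by X:
  weight(X=2) = 1/10
  weight(X=3) = 1/20
Total weight = 1/10 + 1/20 = 3/20
P(X=2 | obs) = 1/10 / 3/20 = 2/3
P(X=3 | obs) = 1/20 / 3/20 = 1/3

P(X = 2 | obs) = 2/3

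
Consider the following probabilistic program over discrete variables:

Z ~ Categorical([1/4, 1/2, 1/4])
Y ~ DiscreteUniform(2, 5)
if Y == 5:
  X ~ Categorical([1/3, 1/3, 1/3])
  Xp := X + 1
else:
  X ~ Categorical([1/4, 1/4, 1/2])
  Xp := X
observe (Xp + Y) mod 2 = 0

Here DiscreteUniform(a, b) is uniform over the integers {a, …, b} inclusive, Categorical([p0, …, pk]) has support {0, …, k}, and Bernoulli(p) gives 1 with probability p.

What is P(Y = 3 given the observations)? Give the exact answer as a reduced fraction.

P(Y = 3 | obs) = 3/29

Enumerate traces; 21 have nonzero weight after conditioning:
  (Z=0, Y=2, X=0) weight 1/64
  (Z=0, Y=2, X=2) weight 1/32
  (Z=0, Y=3, X=1) weight 1/64
  (Z=0, Y=4, X=0) weight 1/64
  (Z=0, Y=4, X=2) weight 1/32
  (Z=0, Y=5, X=0) weight 1/48
  (Z=0, Y=5, X=2) weight 1/48
  (Z=1, Y=2, X=0) weight 1/32
  … 13 more
Group by Y:
  weight(Y=2) = 3/16
  weight(Y=3) = 1/16
  weight(Y=4) = 3/16
  weight(Y=5) = 1/6
Total weight = 3/16 + 1/16 + 3/16 + 1/6 = 29/48
P(Y=2 | obs) = 3/16 / 29/48 = 9/29
P(Y=3 | obs) = 1/16 / 29/48 = 3/29
P(Y=4 | obs) = 3/16 / 29/48 = 9/29
P(Y=5 | obs) = 1/6 / 29/48 = 8/29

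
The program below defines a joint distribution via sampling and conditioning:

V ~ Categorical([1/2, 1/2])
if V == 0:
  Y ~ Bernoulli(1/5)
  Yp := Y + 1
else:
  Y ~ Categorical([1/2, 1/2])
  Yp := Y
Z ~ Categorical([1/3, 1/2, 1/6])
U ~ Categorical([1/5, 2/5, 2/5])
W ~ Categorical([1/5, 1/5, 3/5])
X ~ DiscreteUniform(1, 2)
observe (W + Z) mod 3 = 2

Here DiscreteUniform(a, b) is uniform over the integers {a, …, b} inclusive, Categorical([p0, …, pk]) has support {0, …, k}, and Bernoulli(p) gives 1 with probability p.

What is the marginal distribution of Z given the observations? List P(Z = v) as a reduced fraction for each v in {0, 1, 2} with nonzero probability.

P(Z=0) = 3/5, P(Z=1) = 3/10, P(Z=2) = 1/10

Enumerate traces; 72 have nonzero weight after conditioning:
  (V=0, Y=0, Z=0, U=0, W=2, X=1) weight 1/125
  (V=0, Y=0, Z=0, U=0, W=2, X=2) weight 1/125
  (V=0, Y=0, Z=0, U=1, W=2, X=1) weight 2/125
  (V=0, Y=0, Z=0, U=1, W=2, X=2) weight 2/125
  (V=0, Y=0, Z=0, U=2, W=2, X=1) weight 2/125
  (V=0, Y=0, Z=0, U=2, W=2, X=2) weight 2/125
  (V=0, Y=0, Z=1, U=0, W=1, X=1) weight 1/250
  (V=0, Y=0, Z=1, U=0, W=1, X=2) weight 1/250
  (V=0, Y=0, Z=2, U=0, W=0, X=1) weight 1/750
  … 63 more
Group by Z:
  weight(Z=0) = 1/5
  weight(Z=1) = 1/10
  weight(Z=2) = 1/30
Total weight = 1/5 + 1/10 + 1/30 = 1/3
P(Z=0 | obs) = 1/5 / 1/3 = 3/5
P(Z=1 | obs) = 1/10 / 1/3 = 3/10
P(Z=2 | obs) = 1/30 / 1/3 = 1/10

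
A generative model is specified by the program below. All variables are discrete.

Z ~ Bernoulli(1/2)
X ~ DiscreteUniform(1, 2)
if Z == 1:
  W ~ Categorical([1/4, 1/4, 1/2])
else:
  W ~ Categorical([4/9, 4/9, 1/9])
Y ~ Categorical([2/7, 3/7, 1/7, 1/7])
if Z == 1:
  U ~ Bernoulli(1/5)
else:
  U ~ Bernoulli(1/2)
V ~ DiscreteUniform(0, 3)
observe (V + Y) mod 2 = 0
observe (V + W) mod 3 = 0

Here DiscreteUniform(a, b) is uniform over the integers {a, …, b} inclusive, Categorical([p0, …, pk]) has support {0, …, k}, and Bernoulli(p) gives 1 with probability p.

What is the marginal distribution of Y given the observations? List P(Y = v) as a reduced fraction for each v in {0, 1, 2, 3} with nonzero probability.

Enumerate traces; 64 have nonzero weight after conditioning:
  (Z=0, X=1, W=0, Y=0, U=0, V=0) weight 1/252
  (Z=0, X=1, W=0, Y=0, U=1, V=0) weight 1/252
  (Z=0, X=1, W=0, Y=1, U=0, V=3) weight 1/168
  (Z=0, X=1, W=0, Y=1, U=1, V=3) weight 1/168
  (Z=0, X=1, W=0, Y=2, U=0, V=0) weight 1/504
  (Z=0, X=1, W=0, Y=2, U=1, V=0) weight 1/504
  (Z=0, X=1, W=0, Y=3, U=0, V=3) weight 1/504
  (Z=0, X=1, W=0, Y=3, U=1, V=3) weight 1/504
  … 56 more
Group by Y:
  weight(Y=0) = 25/504
  weight(Y=1) = 47/672
  weight(Y=2) = 25/1008
  weight(Y=3) = 47/2016
Total weight = 25/504 + 47/672 + 25/1008 + 47/2016 = 169/1008
P(Y=0 | obs) = 25/504 / 169/1008 = 50/169
P(Y=1 | obs) = 47/672 / 169/1008 = 141/338
P(Y=2 | obs) = 25/1008 / 169/1008 = 25/169
P(Y=3 | obs) = 47/2016 / 169/1008 = 47/338

P(Y=0) = 50/169, P(Y=1) = 141/338, P(Y=2) = 25/169, P(Y=3) = 47/338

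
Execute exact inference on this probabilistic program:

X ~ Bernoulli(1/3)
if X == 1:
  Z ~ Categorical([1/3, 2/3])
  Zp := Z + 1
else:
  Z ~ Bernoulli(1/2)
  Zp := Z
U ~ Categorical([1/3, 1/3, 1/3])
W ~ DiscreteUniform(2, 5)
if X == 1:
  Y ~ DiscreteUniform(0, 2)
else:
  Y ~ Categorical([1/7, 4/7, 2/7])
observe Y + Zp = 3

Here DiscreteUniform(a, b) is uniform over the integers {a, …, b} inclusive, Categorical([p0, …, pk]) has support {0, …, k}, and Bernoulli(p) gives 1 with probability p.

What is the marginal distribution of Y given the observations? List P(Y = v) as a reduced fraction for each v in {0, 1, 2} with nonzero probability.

P(Y=1) = 14/39, P(Y=2) = 25/39

Enumerate traces; 36 have nonzero weight after conditioning:
  (X=0, Z=1, U=0, W=2, Y=2) weight 1/126
  (X=0, Z=1, U=0, W=3, Y=2) weight 1/126
  (X=0, Z=1, U=0, W=4, Y=2) weight 1/126
  (X=0, Z=1, U=0, W=5, Y=2) weight 1/126
  (X=0, Z=1, U=1, W=2, Y=2) weight 1/126
  (X=0, Z=1, U=1, W=3, Y=2) weight 1/126
  (X=0, Z=1, U=1, W=4, Y=2) weight 1/126
  (X=0, Z=1, U=1, W=5, Y=2) weight 1/126
  (X=1, Z=1, U=0, W=2, Y=1) weight 1/162
  … 27 more
Group by Y:
  weight(Y=1) = 2/27
  weight(Y=2) = 25/189
Total weight = 2/27 + 25/189 = 13/63
P(Y=1 | obs) = 2/27 / 13/63 = 14/39
P(Y=2 | obs) = 25/189 / 13/63 = 25/39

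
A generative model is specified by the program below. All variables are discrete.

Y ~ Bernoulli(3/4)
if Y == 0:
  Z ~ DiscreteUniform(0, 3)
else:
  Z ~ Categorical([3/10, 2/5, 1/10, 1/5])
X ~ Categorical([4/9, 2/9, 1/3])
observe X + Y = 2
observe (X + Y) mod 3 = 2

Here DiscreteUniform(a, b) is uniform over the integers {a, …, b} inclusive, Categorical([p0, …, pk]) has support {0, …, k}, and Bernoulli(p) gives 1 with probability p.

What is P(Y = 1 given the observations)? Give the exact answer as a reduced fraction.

P(Y = 1 | obs) = 2/3

Enumerate traces; 8 have nonzero weight after conditioning:
  (Y=0, Z=0, X=2) weight 1/48
  (Y=0, Z=1, X=2) weight 1/48
  (Y=0, Z=2, X=2) weight 1/48
  (Y=0, Z=3, X=2) weight 1/48
  (Y=1, Z=0, X=1) weight 1/20
  (Y=1, Z=1, X=1) weight 1/15
  (Y=1, Z=2, X=1) weight 1/60
  (Y=1, Z=3, X=1) weight 1/30
Group by Y:
  weight(Y=0) = 1/12
  weight(Y=1) = 1/6
Total weight = 1/12 + 1/6 = 1/4
P(Y=0 | obs) = 1/12 / 1/4 = 1/3
P(Y=1 | obs) = 1/6 / 1/4 = 2/3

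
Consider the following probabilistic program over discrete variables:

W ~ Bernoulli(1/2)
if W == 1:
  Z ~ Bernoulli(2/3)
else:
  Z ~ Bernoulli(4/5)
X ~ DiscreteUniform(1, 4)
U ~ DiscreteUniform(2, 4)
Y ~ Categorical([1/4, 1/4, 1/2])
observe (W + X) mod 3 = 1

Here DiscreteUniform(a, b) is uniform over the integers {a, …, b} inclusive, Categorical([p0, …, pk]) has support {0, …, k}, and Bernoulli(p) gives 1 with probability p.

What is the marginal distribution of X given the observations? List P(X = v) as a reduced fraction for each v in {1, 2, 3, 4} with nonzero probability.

Enumerate traces; 54 have nonzero weight after conditioning:
  (W=0, Z=0, X=1, U=2, Y=0) weight 1/480
  (W=0, Z=0, X=1, U=2, Y=1) weight 1/480
  (W=0, Z=0, X=1, U=2, Y=2) weight 1/240
  (W=0, Z=0, X=1, U=3, Y=0) weight 1/480
  (W=0, Z=0, X=1, U=3, Y=1) weight 1/480
  (W=0, Z=0, X=1, U=3, Y=2) weight 1/240
  (W=0, Z=0, X=1, U=4, Y=0) weight 1/480
  (W=0, Z=0, X=1, U=4, Y=1) weight 1/480
  (W=0, Z=0, X=4, U=2, Y=0) weight 1/480
  (W=1, Z=0, X=3, U=2, Y=0) weight 1/288
  … 44 more
Group by X:
  weight(X=1) = 1/8
  weight(X=3) = 1/8
  weight(X=4) = 1/8
Total weight = 1/8 + 1/8 + 1/8 = 3/8
P(X=1 | obs) = 1/8 / 3/8 = 1/3
P(X=3 | obs) = 1/8 / 3/8 = 1/3
P(X=4 | obs) = 1/8 / 3/8 = 1/3

P(X=1) = 1/3, P(X=3) = 1/3, P(X=4) = 1/3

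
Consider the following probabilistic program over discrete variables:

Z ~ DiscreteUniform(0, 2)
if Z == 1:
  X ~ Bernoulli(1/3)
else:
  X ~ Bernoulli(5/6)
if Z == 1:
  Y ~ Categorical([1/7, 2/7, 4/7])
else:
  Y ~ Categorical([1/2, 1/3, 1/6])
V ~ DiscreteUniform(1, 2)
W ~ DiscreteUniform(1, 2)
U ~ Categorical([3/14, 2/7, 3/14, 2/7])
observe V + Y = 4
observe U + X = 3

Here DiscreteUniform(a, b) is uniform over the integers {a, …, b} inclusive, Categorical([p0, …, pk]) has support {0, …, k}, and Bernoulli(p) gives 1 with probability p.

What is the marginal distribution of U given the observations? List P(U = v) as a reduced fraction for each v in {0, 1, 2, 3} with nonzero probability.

P(U=2) = 177/397, P(U=3) = 220/397

Enumerate traces; 12 have nonzero weight after conditioning:
  (Z=0, X=0, Y=2, V=2, W=1, U=3) weight 1/1512
  (Z=0, X=0, Y=2, V=2, W=2, U=3) weight 1/1512
  (Z=0, X=1, Y=2, V=2, W=1, U=2) weight 5/2016
  (Z=0, X=1, Y=2, V=2, W=2, U=2) weight 5/2016
  (Z=1, X=0, Y=2, V=2, W=1, U=3) weight 4/441
  (Z=1, X=0, Y=2, V=2, W=2, U=3) weight 4/441
  (Z=1, X=1, Y=2, V=2, W=1, U=2) weight 1/294
  (Z=1, X=1, Y=2, V=2, W=2, U=2) weight 1/294
  … 4 more
Group by U:
  weight(U=2) = 59/3528
  weight(U=3) = 55/2646
Total weight = 59/3528 + 55/2646 = 397/10584
P(U=2 | obs) = 59/3528 / 397/10584 = 177/397
P(U=3 | obs) = 55/2646 / 397/10584 = 220/397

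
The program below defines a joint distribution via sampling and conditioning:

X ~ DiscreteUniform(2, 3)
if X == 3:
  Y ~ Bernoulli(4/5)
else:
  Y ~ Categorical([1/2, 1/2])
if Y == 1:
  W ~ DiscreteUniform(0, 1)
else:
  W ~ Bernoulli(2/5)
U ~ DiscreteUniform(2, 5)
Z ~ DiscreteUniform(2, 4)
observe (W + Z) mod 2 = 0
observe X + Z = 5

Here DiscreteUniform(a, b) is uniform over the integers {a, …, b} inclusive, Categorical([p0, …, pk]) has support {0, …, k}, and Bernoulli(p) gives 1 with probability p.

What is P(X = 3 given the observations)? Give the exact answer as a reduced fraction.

P(X = 3 | obs) = 52/97

Enumerate traces; 16 have nonzero weight after conditioning:
  (X=2, Y=0, W=1, U=2, Z=3) weight 1/120
  (X=2, Y=0, W=1, U=3, Z=3) weight 1/120
  (X=2, Y=0, W=1, U=4, Z=3) weight 1/120
  (X=2, Y=0, W=1, U=5, Z=3) weight 1/120
  (X=2, Y=1, W=1, U=2, Z=3) weight 1/96
  (X=2, Y=1, W=1, U=3, Z=3) weight 1/96
  (X=2, Y=1, W=1, U=4, Z=3) weight 1/96
  (X=2, Y=1, W=1, U=5, Z=3) weight 1/96
  (X=3, Y=0, W=0, U=2, Z=2) weight 1/200
  … 7 more
Group by X:
  weight(X=2) = 3/40
  weight(X=3) = 13/150
Total weight = 3/40 + 13/150 = 97/600
P(X=2 | obs) = 3/40 / 97/600 = 45/97
P(X=3 | obs) = 13/150 / 97/600 = 52/97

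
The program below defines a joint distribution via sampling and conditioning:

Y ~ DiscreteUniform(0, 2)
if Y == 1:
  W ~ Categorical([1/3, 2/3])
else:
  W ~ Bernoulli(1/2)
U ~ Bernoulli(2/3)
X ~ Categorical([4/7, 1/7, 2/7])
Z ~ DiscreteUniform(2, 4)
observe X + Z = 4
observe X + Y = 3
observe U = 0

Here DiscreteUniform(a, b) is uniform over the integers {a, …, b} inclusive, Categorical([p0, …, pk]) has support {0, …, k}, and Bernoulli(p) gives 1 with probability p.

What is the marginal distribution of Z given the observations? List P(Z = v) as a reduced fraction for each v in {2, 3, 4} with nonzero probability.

Enumerate traces; 4 have nonzero weight after conditioning:
  (Y=1, W=0, U=0, X=2, Z=2) weight 2/567
  (Y=1, W=1, U=0, X=2, Z=2) weight 4/567
  (Y=2, W=0, U=0, X=1, Z=3) weight 1/378
  (Y=2, W=1, U=0, X=1, Z=3) weight 1/378
Group by Z:
  weight(Z=2) = 2/189
  weight(Z=3) = 1/189
Total weight = 2/189 + 1/189 = 1/63
P(Z=2 | obs) = 2/189 / 1/63 = 2/3
P(Z=3 | obs) = 1/189 / 1/63 = 1/3

P(Z=2) = 2/3, P(Z=3) = 1/3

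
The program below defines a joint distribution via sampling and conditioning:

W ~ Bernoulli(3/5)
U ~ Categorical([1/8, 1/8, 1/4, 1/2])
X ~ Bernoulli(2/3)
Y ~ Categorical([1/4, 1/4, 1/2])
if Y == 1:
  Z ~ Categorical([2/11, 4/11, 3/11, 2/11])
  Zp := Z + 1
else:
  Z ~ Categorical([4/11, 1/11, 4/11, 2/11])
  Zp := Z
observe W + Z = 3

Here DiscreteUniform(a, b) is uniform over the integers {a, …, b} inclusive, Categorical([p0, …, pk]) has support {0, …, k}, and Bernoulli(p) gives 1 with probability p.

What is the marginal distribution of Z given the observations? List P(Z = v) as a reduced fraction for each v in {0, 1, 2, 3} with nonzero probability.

P(Z=2) = 45/61, P(Z=3) = 16/61

Enumerate traces; 48 have nonzero weight after conditioning:
  (W=0, U=0, X=0, Y=0, Z=3) weight 1/1320
  (W=0, U=0, X=0, Y=1, Z=3) weight 1/1320
  (W=0, U=0, X=0, Y=2, Z=3) weight 1/660
  (W=0, U=0, X=1, Y=0, Z=3) weight 1/660
  (W=0, U=0, X=1, Y=1, Z=3) weight 1/660
  (W=0, U=0, X=1, Y=2, Z=3) weight 1/330
  (W=0, U=1, X=0, Y=0, Z=3) weight 1/1320
  (W=0, U=1, X=0, Y=1, Z=3) weight 1/1320
  (W=1, U=0, X=0, Y=0, Z=2) weight 1/440
  … 39 more
Group by Z:
  weight(Z=2) = 9/44
  weight(Z=3) = 4/55
Total weight = 9/44 + 4/55 = 61/220
P(Z=2 | obs) = 9/44 / 61/220 = 45/61
P(Z=3 | obs) = 4/55 / 61/220 = 16/61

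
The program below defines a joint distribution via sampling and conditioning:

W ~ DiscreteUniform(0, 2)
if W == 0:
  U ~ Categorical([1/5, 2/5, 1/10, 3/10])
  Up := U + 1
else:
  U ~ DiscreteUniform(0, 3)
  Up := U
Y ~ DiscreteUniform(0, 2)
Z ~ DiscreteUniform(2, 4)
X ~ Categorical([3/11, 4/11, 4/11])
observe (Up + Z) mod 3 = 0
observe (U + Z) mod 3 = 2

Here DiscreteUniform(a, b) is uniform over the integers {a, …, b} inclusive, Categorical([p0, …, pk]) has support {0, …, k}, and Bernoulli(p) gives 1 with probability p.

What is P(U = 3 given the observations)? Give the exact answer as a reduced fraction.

Enumerate traces; 36 have nonzero weight after conditioning:
  (W=0, U=0, Y=0, Z=2, X=0) weight 1/495
  (W=0, U=0, Y=0, Z=2, X=1) weight 4/1485
  (W=0, U=0, Y=0, Z=2, X=2) weight 4/1485
  (W=0, U=0, Y=1, Z=2, X=0) weight 1/495
  (W=0, U=0, Y=1, Z=2, X=1) weight 4/1485
  (W=0, U=0, Y=1, Z=2, X=2) weight 4/1485
  (W=0, U=0, Y=2, Z=2, X=0) weight 1/495
  (W=0, U=0, Y=2, Z=2, X=1) weight 4/1485
  (W=0, U=1, Y=0, Z=4, X=0) weight 2/495
  (W=0, U=2, Y=0, Z=3, X=0) weight 1/990
  … 26 more
Group by U:
  weight(U=0) = 1/45
  weight(U=1) = 2/45
  weight(U=2) = 1/90
  weight(U=3) = 1/30
Total weight = 1/45 + 2/45 + 1/90 + 1/30 = 1/9
P(U=0 | obs) = 1/45 / 1/9 = 1/5
P(U=1 | obs) = 2/45 / 1/9 = 2/5
P(U=2 | obs) = 1/90 / 1/9 = 1/10
P(U=3 | obs) = 1/30 / 1/9 = 3/10

P(U = 3 | obs) = 3/10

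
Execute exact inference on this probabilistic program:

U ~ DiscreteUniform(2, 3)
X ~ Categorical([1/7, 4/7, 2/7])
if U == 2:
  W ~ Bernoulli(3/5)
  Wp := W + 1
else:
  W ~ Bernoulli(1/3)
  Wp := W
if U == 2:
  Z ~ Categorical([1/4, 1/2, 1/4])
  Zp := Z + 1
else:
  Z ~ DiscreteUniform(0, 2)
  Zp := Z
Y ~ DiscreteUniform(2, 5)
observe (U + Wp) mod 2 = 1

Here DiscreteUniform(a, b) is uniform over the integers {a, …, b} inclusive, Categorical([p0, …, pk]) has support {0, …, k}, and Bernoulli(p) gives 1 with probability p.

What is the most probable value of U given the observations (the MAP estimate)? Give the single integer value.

argmax_v P(U = v | obs) = 3

Enumerate traces; 72 have nonzero weight after conditioning:
  (U=2, X=0, W=0, Z=0, Y=2) weight 1/560
  (U=2, X=0, W=0, Z=0, Y=3) weight 1/560
  (U=2, X=0, W=0, Z=0, Y=4) weight 1/560
  (U=2, X=0, W=0, Z=0, Y=5) weight 1/560
  (U=2, X=0, W=0, Z=1, Y=2) weight 1/280
  (U=2, X=0, W=0, Z=1, Y=3) weight 1/280
  (U=2, X=0, W=0, Z=1, Y=4) weight 1/280
  (U=2, X=0, W=0, Z=1, Y=5) weight 1/280
  (U=3, X=0, W=0, Z=0, Y=2) weight 1/252
  … 63 more
Group by U:
  weight(U=2) = 1/5
  weight(U=3) = 1/3
Total weight = 1/5 + 1/3 = 8/15
P(U=2 | obs) = 1/5 / 8/15 = 3/8
P(U=3 | obs) = 1/3 / 8/15 = 5/8
argmax = 3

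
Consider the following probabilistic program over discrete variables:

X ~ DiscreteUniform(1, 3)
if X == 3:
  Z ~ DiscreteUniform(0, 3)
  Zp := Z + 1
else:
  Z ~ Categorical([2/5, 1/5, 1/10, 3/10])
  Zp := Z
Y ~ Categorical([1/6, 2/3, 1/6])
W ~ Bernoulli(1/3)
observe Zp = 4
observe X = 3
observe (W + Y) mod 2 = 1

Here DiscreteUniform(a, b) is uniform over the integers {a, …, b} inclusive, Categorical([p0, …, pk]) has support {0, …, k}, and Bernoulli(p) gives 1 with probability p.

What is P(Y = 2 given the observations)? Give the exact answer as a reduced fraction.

Enumerate traces; 3 have nonzero weight after conditioning:
  (X=3, Z=3, Y=0, W=1) weight 1/216
  (X=3, Z=3, Y=1, W=0) weight 1/27
  (X=3, Z=3, Y=2, W=1) weight 1/216
Group by Y:
  weight(Y=0) = 1/216
  weight(Y=1) = 1/27
  weight(Y=2) = 1/216
Total weight = 1/216 + 1/27 + 1/216 = 5/108
P(Y=0 | obs) = 1/216 / 5/108 = 1/10
P(Y=1 | obs) = 1/27 / 5/108 = 4/5
P(Y=2 | obs) = 1/216 / 5/108 = 1/10

P(Y = 2 | obs) = 1/10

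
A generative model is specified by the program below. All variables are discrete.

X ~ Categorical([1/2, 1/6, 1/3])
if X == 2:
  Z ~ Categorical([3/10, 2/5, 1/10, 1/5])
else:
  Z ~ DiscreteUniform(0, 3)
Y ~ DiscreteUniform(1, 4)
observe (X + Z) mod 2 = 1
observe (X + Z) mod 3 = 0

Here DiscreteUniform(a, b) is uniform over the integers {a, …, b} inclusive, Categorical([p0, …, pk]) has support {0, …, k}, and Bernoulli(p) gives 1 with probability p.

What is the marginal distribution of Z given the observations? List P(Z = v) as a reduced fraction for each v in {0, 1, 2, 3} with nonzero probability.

Enumerate traces; 12 have nonzero weight after conditioning:
  (X=0, Z=3, Y=1) weight 1/32
  (X=0, Z=3, Y=2) weight 1/32
  (X=0, Z=3, Y=3) weight 1/32
  (X=0, Z=3, Y=4) weight 1/32
  (X=1, Z=2, Y=1) weight 1/96
  (X=1, Z=2, Y=2) weight 1/96
  (X=1, Z=2, Y=3) weight 1/96
  (X=1, Z=2, Y=4) weight 1/96
  (X=2, Z=1, Y=1) weight 1/30
  … 3 more
Group by Z:
  weight(Z=1) = 2/15
  weight(Z=2) = 1/24
  weight(Z=3) = 1/8
Total weight = 2/15 + 1/24 + 1/8 = 3/10
P(Z=1 | obs) = 2/15 / 3/10 = 4/9
P(Z=2 | obs) = 1/24 / 3/10 = 5/36
P(Z=3 | obs) = 1/8 / 3/10 = 5/12

P(Z=1) = 4/9, P(Z=2) = 5/36, P(Z=3) = 5/12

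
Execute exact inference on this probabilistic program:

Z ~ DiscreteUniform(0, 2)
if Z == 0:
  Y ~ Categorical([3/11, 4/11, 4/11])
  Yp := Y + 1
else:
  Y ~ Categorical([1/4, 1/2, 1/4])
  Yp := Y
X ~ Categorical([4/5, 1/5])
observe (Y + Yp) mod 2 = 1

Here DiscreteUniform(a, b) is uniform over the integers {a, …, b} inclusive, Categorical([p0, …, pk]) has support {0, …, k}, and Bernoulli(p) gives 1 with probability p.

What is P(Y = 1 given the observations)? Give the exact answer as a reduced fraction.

Enumerate traces; 6 have nonzero weight after conditioning:
  (Z=0, Y=0, X=0) weight 4/55
  (Z=0, Y=0, X=1) weight 1/55
  (Z=0, Y=1, X=0) weight 16/165
  (Z=0, Y=1, X=1) weight 4/165
  (Z=0, Y=2, X=0) weight 16/165
  (Z=0, Y=2, X=1) weight 4/165
Group by Y:
  weight(Y=0) = 1/11
  weight(Y=1) = 4/33
  weight(Y=2) = 4/33
Total weight = 1/11 + 4/33 + 4/33 = 1/3
P(Y=0 | obs) = 1/11 / 1/3 = 3/11
P(Y=1 | obs) = 4/33 / 1/3 = 4/11
P(Y=2 | obs) = 4/33 / 1/3 = 4/11

P(Y = 1 | obs) = 4/11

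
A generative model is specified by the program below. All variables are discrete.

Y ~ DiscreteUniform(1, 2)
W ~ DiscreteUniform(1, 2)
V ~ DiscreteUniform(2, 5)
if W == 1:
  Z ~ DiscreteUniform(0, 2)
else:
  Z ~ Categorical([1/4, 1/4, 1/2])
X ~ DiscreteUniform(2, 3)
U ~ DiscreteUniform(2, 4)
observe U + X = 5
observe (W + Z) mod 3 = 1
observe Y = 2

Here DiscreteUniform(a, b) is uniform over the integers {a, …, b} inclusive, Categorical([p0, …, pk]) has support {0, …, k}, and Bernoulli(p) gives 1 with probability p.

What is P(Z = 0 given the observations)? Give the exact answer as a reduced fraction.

Enumerate traces; 16 have nonzero weight after conditioning:
  (Y=2, W=1, V=2, Z=0, X=2, U=3) weight 1/288
  (Y=2, W=1, V=2, Z=0, X=3, U=2) weight 1/288
  (Y=2, W=1, V=3, Z=0, X=2, U=3) weight 1/288
  (Y=2, W=1, V=3, Z=0, X=3, U=2) weight 1/288
  (Y=2, W=1, V=4, Z=0, X=2, U=3) weight 1/288
  (Y=2, W=1, V=4, Z=0, X=3, U=2) weight 1/288
  (Y=2, W=1, V=5, Z=0, X=2, U=3) weight 1/288
  (Y=2, W=1, V=5, Z=0, X=3, U=2) weight 1/288
  (Y=2, W=2, V=2, Z=2, X=2, U=3) weight 1/192
  … 7 more
Group by Z:
  weight(Z=0) = 1/36
  weight(Z=2) = 1/24
Total weight = 1/36 + 1/24 = 5/72
P(Z=0 | obs) = 1/36 / 5/72 = 2/5
P(Z=2 | obs) = 1/24 / 5/72 = 3/5

P(Z = 0 | obs) = 2/5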